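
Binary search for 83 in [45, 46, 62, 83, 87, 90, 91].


Step 1: lo=0, hi=6, mid=3, val=83

Found at index 3


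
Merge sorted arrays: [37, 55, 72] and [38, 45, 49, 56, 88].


Take 37 from A
Take 38 from B
Take 45 from B
Take 49 from B
Take 55 from A
Take 56 from B
Take 72 from A

Merged: [37, 38, 45, 49, 55, 56, 72, 88]


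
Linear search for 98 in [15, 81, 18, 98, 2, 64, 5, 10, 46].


i=0: 15!=98
i=1: 81!=98
i=2: 18!=98
i=3: 98==98 found!

Found at 3, 4 comps


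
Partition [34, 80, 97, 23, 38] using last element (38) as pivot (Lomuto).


Pivot: 38
  34 <= 38: advance i (no swap)
  23 <= 38: swap -> [34, 23, 97, 80, 38]
Place pivot at 2: [34, 23, 38, 80, 97]

Partitioned: [34, 23, 38, 80, 97]


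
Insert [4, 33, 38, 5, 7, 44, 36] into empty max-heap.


Insert 4: [4]
Insert 33: [33, 4]
Insert 38: [38, 4, 33]
Insert 5: [38, 5, 33, 4]
Insert 7: [38, 7, 33, 4, 5]
Insert 44: [44, 7, 38, 4, 5, 33]
Insert 36: [44, 7, 38, 4, 5, 33, 36]

Final heap: [44, 7, 38, 4, 5, 33, 36]


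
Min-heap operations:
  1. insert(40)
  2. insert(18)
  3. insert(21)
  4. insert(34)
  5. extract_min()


insert(40) -> [40]
insert(18) -> [18, 40]
insert(21) -> [18, 40, 21]
insert(34) -> [18, 34, 21, 40]
extract_min()->18, [21, 34, 40]

Final heap: [21, 34, 40]


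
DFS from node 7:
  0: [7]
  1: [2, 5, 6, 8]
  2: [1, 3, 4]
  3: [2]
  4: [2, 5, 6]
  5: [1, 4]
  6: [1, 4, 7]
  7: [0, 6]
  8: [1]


Visit 7, push [6, 0]
Visit 0, push []
Visit 6, push [4, 1]
Visit 1, push [8, 5, 2]
Visit 2, push [4, 3]
Visit 3, push []
Visit 4, push [5]
Visit 5, push []
Visit 8, push []

DFS order: [7, 0, 6, 1, 2, 3, 4, 5, 8]


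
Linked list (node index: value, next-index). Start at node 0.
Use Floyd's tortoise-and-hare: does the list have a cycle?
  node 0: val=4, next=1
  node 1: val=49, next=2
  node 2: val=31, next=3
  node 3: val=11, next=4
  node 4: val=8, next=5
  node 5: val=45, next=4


Floyd's tortoise (slow, +1) and hare (fast, +2):
  init: slow=0, fast=0
  step 1: slow=1, fast=2
  step 2: slow=2, fast=4
  step 3: slow=3, fast=4
  step 4: slow=4, fast=4
  slow == fast at node 4: cycle detected

Cycle: yes


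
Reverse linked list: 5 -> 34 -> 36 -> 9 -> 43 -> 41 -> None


Step 1: curr=5, set curr.next=prev(None) | reversed so far: 5
Step 2: curr=34, set curr.next=prev(5) | reversed so far: 34 -> 5
Step 3: curr=36, set curr.next=prev(34) | reversed so far: 36 -> 34 -> 5
Step 4: curr=9, set curr.next=prev(36) | reversed so far: 9 -> 36 -> 34 -> 5
Step 5: curr=43, set curr.next=prev(9) | reversed so far: 43 -> 9 -> 36 -> 34 -> 5
Step 6: curr=41, set curr.next=prev(43) | reversed so far: 41 -> 43 -> 9 -> 36 -> 34 -> 5

41 -> 43 -> 9 -> 36 -> 34 -> 5 -> None


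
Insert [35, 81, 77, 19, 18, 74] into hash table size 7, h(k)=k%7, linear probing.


Insert 35: h=0 -> slot 0
Insert 81: h=4 -> slot 4
Insert 77: h=0, 1 probes -> slot 1
Insert 19: h=5 -> slot 5
Insert 18: h=4, 2 probes -> slot 6
Insert 74: h=4, 5 probes -> slot 2

Table: [35, 77, 74, None, 81, 19, 18]


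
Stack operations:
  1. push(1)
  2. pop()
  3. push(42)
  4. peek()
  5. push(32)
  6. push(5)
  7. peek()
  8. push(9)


push(1) -> [1]
pop()->1, []
push(42) -> [42]
peek()->42
push(32) -> [42, 32]
push(5) -> [42, 32, 5]
peek()->5
push(9) -> [42, 32, 5, 9]

Final stack: [42, 32, 5, 9]


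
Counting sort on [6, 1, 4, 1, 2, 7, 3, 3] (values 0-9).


Input: [6, 1, 4, 1, 2, 7, 3, 3]
Counts: [0, 2, 1, 2, 1, 0, 1, 1, 0, 0]

Sorted: [1, 1, 2, 3, 3, 4, 6, 7]


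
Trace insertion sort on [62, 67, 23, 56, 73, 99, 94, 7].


Initial: [62, 67, 23, 56, 73, 99, 94, 7]
Insert 67: [62, 67, 23, 56, 73, 99, 94, 7]
Insert 23: [23, 62, 67, 56, 73, 99, 94, 7]
Insert 56: [23, 56, 62, 67, 73, 99, 94, 7]
Insert 73: [23, 56, 62, 67, 73, 99, 94, 7]
Insert 99: [23, 56, 62, 67, 73, 99, 94, 7]
Insert 94: [23, 56, 62, 67, 73, 94, 99, 7]
Insert 7: [7, 23, 56, 62, 67, 73, 94, 99]

Sorted: [7, 23, 56, 62, 67, 73, 94, 99]


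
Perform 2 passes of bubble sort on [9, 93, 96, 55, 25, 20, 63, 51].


Initial: [9, 93, 96, 55, 25, 20, 63, 51]
Pass 1: [9, 93, 55, 25, 20, 63, 51, 96] (5 swaps)
Pass 2: [9, 55, 25, 20, 63, 51, 93, 96] (5 swaps)

After 2 passes: [9, 55, 25, 20, 63, 51, 93, 96]


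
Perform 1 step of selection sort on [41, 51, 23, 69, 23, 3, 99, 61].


Initial: [41, 51, 23, 69, 23, 3, 99, 61]
Step 1: min=3 at 5
  Swap: [3, 51, 23, 69, 23, 41, 99, 61]

After 1 step: [3, 51, 23, 69, 23, 41, 99, 61]


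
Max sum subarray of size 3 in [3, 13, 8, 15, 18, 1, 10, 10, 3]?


[0:3]: 24
[1:4]: 36
[2:5]: 41
[3:6]: 34
[4:7]: 29
[5:8]: 21
[6:9]: 23

Max: 41 at [2:5]


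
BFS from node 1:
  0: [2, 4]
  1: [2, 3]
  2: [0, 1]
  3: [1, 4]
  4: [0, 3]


Visit 1, enqueue [2, 3]
Visit 2, enqueue [0]
Visit 3, enqueue [4]
Visit 0, enqueue []
Visit 4, enqueue []

BFS order: [1, 2, 3, 0, 4]


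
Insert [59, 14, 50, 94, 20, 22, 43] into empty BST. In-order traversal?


Insert 59: root
Insert 14: L from 59
Insert 50: L from 59 -> R from 14
Insert 94: R from 59
Insert 20: L from 59 -> R from 14 -> L from 50
Insert 22: L from 59 -> R from 14 -> L from 50 -> R from 20
Insert 43: L from 59 -> R from 14 -> L from 50 -> R from 20 -> R from 22

In-order: [14, 20, 22, 43, 50, 59, 94]


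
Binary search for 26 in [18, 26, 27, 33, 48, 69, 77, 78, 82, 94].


Step 1: lo=0, hi=9, mid=4, val=48
Step 2: lo=0, hi=3, mid=1, val=26

Found at index 1


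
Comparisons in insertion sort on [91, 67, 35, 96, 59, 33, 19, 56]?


Algorithm: insertion sort
Input: [91, 67, 35, 96, 59, 33, 19, 56]
Sorted: [19, 33, 35, 56, 59, 67, 91, 96]

24


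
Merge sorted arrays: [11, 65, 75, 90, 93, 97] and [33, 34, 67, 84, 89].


Take 11 from A
Take 33 from B
Take 34 from B
Take 65 from A
Take 67 from B
Take 75 from A
Take 84 from B
Take 89 from B

Merged: [11, 33, 34, 65, 67, 75, 84, 89, 90, 93, 97]


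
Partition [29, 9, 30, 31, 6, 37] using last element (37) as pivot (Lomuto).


Pivot: 37
  29 <= 37: advance i (no swap)
  9 <= 37: advance i (no swap)
  30 <= 37: advance i (no swap)
  31 <= 37: advance i (no swap)
  6 <= 37: advance i (no swap)
Place pivot at 5: [29, 9, 30, 31, 6, 37]

Partitioned: [29, 9, 30, 31, 6, 37]


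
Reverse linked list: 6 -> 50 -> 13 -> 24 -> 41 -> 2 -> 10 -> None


Step 1: curr=6, set curr.next=prev(None) | reversed so far: 6
Step 2: curr=50, set curr.next=prev(6) | reversed so far: 50 -> 6
Step 3: curr=13, set curr.next=prev(50) | reversed so far: 13 -> 50 -> 6
Step 4: curr=24, set curr.next=prev(13) | reversed so far: 24 -> 13 -> 50 -> 6
Step 5: curr=41, set curr.next=prev(24) | reversed so far: 41 -> 24 -> 13 -> 50 -> 6
Step 6: curr=2, set curr.next=prev(41) | reversed so far: 2 -> 41 -> 24 -> 13 -> 50 -> 6
Step 7: curr=10, set curr.next=prev(2) | reversed so far: 10 -> 2 -> 41 -> 24 -> 13 -> 50 -> 6

10 -> 2 -> 41 -> 24 -> 13 -> 50 -> 6 -> None


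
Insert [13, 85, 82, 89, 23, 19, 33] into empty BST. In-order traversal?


Insert 13: root
Insert 85: R from 13
Insert 82: R from 13 -> L from 85
Insert 89: R from 13 -> R from 85
Insert 23: R from 13 -> L from 85 -> L from 82
Insert 19: R from 13 -> L from 85 -> L from 82 -> L from 23
Insert 33: R from 13 -> L from 85 -> L from 82 -> R from 23

In-order: [13, 19, 23, 33, 82, 85, 89]


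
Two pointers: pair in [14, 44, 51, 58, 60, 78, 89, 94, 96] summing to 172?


lo=0(14)+hi=8(96)=110
lo=1(44)+hi=8(96)=140
lo=2(51)+hi=8(96)=147
lo=3(58)+hi=8(96)=154
lo=4(60)+hi=8(96)=156
lo=5(78)+hi=8(96)=174
lo=5(78)+hi=7(94)=172

Yes: 78+94=172


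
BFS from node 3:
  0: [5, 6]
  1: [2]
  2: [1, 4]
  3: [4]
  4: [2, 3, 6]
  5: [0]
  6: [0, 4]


Visit 3, enqueue [4]
Visit 4, enqueue [2, 6]
Visit 2, enqueue [1]
Visit 6, enqueue [0]
Visit 1, enqueue []
Visit 0, enqueue [5]
Visit 5, enqueue []

BFS order: [3, 4, 2, 6, 1, 0, 5]


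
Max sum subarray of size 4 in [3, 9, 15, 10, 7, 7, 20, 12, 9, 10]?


[0:4]: 37
[1:5]: 41
[2:6]: 39
[3:7]: 44
[4:8]: 46
[5:9]: 48
[6:10]: 51

Max: 51 at [6:10]


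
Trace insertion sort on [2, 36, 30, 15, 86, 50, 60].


Initial: [2, 36, 30, 15, 86, 50, 60]
Insert 36: [2, 36, 30, 15, 86, 50, 60]
Insert 30: [2, 30, 36, 15, 86, 50, 60]
Insert 15: [2, 15, 30, 36, 86, 50, 60]
Insert 86: [2, 15, 30, 36, 86, 50, 60]
Insert 50: [2, 15, 30, 36, 50, 86, 60]
Insert 60: [2, 15, 30, 36, 50, 60, 86]

Sorted: [2, 15, 30, 36, 50, 60, 86]


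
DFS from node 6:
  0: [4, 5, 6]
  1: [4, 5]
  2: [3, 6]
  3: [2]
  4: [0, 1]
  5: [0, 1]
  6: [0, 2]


Visit 6, push [2, 0]
Visit 0, push [5, 4]
Visit 4, push [1]
Visit 1, push [5]
Visit 5, push []
Visit 2, push [3]
Visit 3, push []

DFS order: [6, 0, 4, 1, 5, 2, 3]


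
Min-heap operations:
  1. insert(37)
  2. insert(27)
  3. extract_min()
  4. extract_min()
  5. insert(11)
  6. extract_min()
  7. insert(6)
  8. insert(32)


insert(37) -> [37]
insert(27) -> [27, 37]
extract_min()->27, [37]
extract_min()->37, []
insert(11) -> [11]
extract_min()->11, []
insert(6) -> [6]
insert(32) -> [6, 32]

Final heap: [6, 32]


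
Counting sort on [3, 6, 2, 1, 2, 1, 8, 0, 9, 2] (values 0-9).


Input: [3, 6, 2, 1, 2, 1, 8, 0, 9, 2]
Counts: [1, 2, 3, 1, 0, 0, 1, 0, 1, 1]

Sorted: [0, 1, 1, 2, 2, 2, 3, 6, 8, 9]


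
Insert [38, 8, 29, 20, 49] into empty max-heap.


Insert 38: [38]
Insert 8: [38, 8]
Insert 29: [38, 8, 29]
Insert 20: [38, 20, 29, 8]
Insert 49: [49, 38, 29, 8, 20]

Final heap: [49, 38, 29, 8, 20]


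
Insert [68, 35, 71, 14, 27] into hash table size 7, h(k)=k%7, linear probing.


Insert 68: h=5 -> slot 5
Insert 35: h=0 -> slot 0
Insert 71: h=1 -> slot 1
Insert 14: h=0, 2 probes -> slot 2
Insert 27: h=6 -> slot 6

Table: [35, 71, 14, None, None, 68, 27]


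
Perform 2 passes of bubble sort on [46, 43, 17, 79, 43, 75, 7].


Initial: [46, 43, 17, 79, 43, 75, 7]
Pass 1: [43, 17, 46, 43, 75, 7, 79] (5 swaps)
Pass 2: [17, 43, 43, 46, 7, 75, 79] (3 swaps)

After 2 passes: [17, 43, 43, 46, 7, 75, 79]


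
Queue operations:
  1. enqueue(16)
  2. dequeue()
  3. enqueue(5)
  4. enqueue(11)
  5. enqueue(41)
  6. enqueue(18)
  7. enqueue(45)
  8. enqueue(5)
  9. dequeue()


enqueue(16) -> [16]
dequeue()->16, []
enqueue(5) -> [5]
enqueue(11) -> [5, 11]
enqueue(41) -> [5, 11, 41]
enqueue(18) -> [5, 11, 41, 18]
enqueue(45) -> [5, 11, 41, 18, 45]
enqueue(5) -> [5, 11, 41, 18, 45, 5]
dequeue()->5, [11, 41, 18, 45, 5]

Final queue: [11, 41, 18, 45, 5]


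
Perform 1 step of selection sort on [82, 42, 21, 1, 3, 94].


Initial: [82, 42, 21, 1, 3, 94]
Step 1: min=1 at 3
  Swap: [1, 42, 21, 82, 3, 94]

After 1 step: [1, 42, 21, 82, 3, 94]


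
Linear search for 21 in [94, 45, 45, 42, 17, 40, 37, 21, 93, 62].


i=0: 94!=21
i=1: 45!=21
i=2: 45!=21
i=3: 42!=21
i=4: 17!=21
i=5: 40!=21
i=6: 37!=21
i=7: 21==21 found!

Found at 7, 8 comps


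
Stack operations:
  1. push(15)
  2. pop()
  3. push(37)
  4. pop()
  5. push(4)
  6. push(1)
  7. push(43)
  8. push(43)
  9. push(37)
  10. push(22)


push(15) -> [15]
pop()->15, []
push(37) -> [37]
pop()->37, []
push(4) -> [4]
push(1) -> [4, 1]
push(43) -> [4, 1, 43]
push(43) -> [4, 1, 43, 43]
push(37) -> [4, 1, 43, 43, 37]
push(22) -> [4, 1, 43, 43, 37, 22]

Final stack: [4, 1, 43, 43, 37, 22]


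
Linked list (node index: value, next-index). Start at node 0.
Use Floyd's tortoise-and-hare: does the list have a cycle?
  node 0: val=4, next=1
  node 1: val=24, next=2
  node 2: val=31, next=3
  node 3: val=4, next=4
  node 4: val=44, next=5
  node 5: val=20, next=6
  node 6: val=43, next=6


Floyd's tortoise (slow, +1) and hare (fast, +2):
  init: slow=0, fast=0
  step 1: slow=1, fast=2
  step 2: slow=2, fast=4
  step 3: slow=3, fast=6
  step 4: slow=4, fast=6
  step 5: slow=5, fast=6
  step 6: slow=6, fast=6
  slow == fast at node 6: cycle detected

Cycle: yes


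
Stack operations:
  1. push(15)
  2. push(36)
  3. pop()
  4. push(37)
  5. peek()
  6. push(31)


push(15) -> [15]
push(36) -> [15, 36]
pop()->36, [15]
push(37) -> [15, 37]
peek()->37
push(31) -> [15, 37, 31]

Final stack: [15, 37, 31]


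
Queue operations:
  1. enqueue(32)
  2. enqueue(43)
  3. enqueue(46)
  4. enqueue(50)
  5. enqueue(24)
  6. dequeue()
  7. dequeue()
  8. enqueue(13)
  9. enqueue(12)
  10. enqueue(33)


enqueue(32) -> [32]
enqueue(43) -> [32, 43]
enqueue(46) -> [32, 43, 46]
enqueue(50) -> [32, 43, 46, 50]
enqueue(24) -> [32, 43, 46, 50, 24]
dequeue()->32, [43, 46, 50, 24]
dequeue()->43, [46, 50, 24]
enqueue(13) -> [46, 50, 24, 13]
enqueue(12) -> [46, 50, 24, 13, 12]
enqueue(33) -> [46, 50, 24, 13, 12, 33]

Final queue: [46, 50, 24, 13, 12, 33]


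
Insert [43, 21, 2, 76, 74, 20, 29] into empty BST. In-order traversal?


Insert 43: root
Insert 21: L from 43
Insert 2: L from 43 -> L from 21
Insert 76: R from 43
Insert 74: R from 43 -> L from 76
Insert 20: L from 43 -> L from 21 -> R from 2
Insert 29: L from 43 -> R from 21

In-order: [2, 20, 21, 29, 43, 74, 76]


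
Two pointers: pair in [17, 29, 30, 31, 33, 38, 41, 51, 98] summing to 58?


lo=0(17)+hi=8(98)=115
lo=0(17)+hi=7(51)=68
lo=0(17)+hi=6(41)=58

Yes: 17+41=58


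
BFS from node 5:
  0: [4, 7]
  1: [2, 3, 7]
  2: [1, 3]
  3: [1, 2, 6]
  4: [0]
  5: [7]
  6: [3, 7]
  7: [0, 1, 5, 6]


Visit 5, enqueue [7]
Visit 7, enqueue [0, 1, 6]
Visit 0, enqueue [4]
Visit 1, enqueue [2, 3]
Visit 6, enqueue []
Visit 4, enqueue []
Visit 2, enqueue []
Visit 3, enqueue []

BFS order: [5, 7, 0, 1, 6, 4, 2, 3]


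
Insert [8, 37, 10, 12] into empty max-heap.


Insert 8: [8]
Insert 37: [37, 8]
Insert 10: [37, 8, 10]
Insert 12: [37, 12, 10, 8]

Final heap: [37, 12, 10, 8]


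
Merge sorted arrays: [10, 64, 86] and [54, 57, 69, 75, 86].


Take 10 from A
Take 54 from B
Take 57 from B
Take 64 from A
Take 69 from B
Take 75 from B
Take 86 from A

Merged: [10, 54, 57, 64, 69, 75, 86, 86]


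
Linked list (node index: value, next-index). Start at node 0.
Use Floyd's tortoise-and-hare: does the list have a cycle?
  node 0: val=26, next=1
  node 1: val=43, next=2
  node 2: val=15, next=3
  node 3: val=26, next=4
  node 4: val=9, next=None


Floyd's tortoise (slow, +1) and hare (fast, +2):
  init: slow=0, fast=0
  step 1: slow=1, fast=2
  step 2: slow=2, fast=4
  step 3: fast -> None, no cycle

Cycle: no


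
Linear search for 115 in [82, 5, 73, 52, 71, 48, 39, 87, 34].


i=0: 82!=115
i=1: 5!=115
i=2: 73!=115
i=3: 52!=115
i=4: 71!=115
i=5: 48!=115
i=6: 39!=115
i=7: 87!=115
i=8: 34!=115

Not found, 9 comps


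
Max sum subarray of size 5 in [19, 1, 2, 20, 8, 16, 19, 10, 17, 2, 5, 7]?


[0:5]: 50
[1:6]: 47
[2:7]: 65
[3:8]: 73
[4:9]: 70
[5:10]: 64
[6:11]: 53
[7:12]: 41

Max: 73 at [3:8]


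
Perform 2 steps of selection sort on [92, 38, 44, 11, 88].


Initial: [92, 38, 44, 11, 88]
Step 1: min=11 at 3
  Swap: [11, 38, 44, 92, 88]
Step 2: min=38 at 1
  Swap: [11, 38, 44, 92, 88]

After 2 steps: [11, 38, 44, 92, 88]


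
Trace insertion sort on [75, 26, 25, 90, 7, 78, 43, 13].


Initial: [75, 26, 25, 90, 7, 78, 43, 13]
Insert 26: [26, 75, 25, 90, 7, 78, 43, 13]
Insert 25: [25, 26, 75, 90, 7, 78, 43, 13]
Insert 90: [25, 26, 75, 90, 7, 78, 43, 13]
Insert 7: [7, 25, 26, 75, 90, 78, 43, 13]
Insert 78: [7, 25, 26, 75, 78, 90, 43, 13]
Insert 43: [7, 25, 26, 43, 75, 78, 90, 13]
Insert 13: [7, 13, 25, 26, 43, 75, 78, 90]

Sorted: [7, 13, 25, 26, 43, 75, 78, 90]


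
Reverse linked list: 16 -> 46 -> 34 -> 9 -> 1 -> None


Step 1: curr=16, set curr.next=prev(None) | reversed so far: 16
Step 2: curr=46, set curr.next=prev(16) | reversed so far: 46 -> 16
Step 3: curr=34, set curr.next=prev(46) | reversed so far: 34 -> 46 -> 16
Step 4: curr=9, set curr.next=prev(34) | reversed so far: 9 -> 34 -> 46 -> 16
Step 5: curr=1, set curr.next=prev(9) | reversed so far: 1 -> 9 -> 34 -> 46 -> 16

1 -> 9 -> 34 -> 46 -> 16 -> None


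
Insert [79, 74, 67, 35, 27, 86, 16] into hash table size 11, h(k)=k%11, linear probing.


Insert 79: h=2 -> slot 2
Insert 74: h=8 -> slot 8
Insert 67: h=1 -> slot 1
Insert 35: h=2, 1 probes -> slot 3
Insert 27: h=5 -> slot 5
Insert 86: h=9 -> slot 9
Insert 16: h=5, 1 probes -> slot 6

Table: [None, 67, 79, 35, None, 27, 16, None, 74, 86, None]


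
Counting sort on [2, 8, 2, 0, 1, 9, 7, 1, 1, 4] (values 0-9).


Input: [2, 8, 2, 0, 1, 9, 7, 1, 1, 4]
Counts: [1, 3, 2, 0, 1, 0, 0, 1, 1, 1]

Sorted: [0, 1, 1, 1, 2, 2, 4, 7, 8, 9]


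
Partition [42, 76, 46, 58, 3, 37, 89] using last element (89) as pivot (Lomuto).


Pivot: 89
  42 <= 89: advance i (no swap)
  76 <= 89: advance i (no swap)
  46 <= 89: advance i (no swap)
  58 <= 89: advance i (no swap)
  3 <= 89: advance i (no swap)
  37 <= 89: advance i (no swap)
Place pivot at 6: [42, 76, 46, 58, 3, 37, 89]

Partitioned: [42, 76, 46, 58, 3, 37, 89]


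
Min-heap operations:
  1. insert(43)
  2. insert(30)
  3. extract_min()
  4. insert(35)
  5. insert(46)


insert(43) -> [43]
insert(30) -> [30, 43]
extract_min()->30, [43]
insert(35) -> [35, 43]
insert(46) -> [35, 43, 46]

Final heap: [35, 43, 46]


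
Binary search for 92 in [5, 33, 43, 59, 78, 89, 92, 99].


Step 1: lo=0, hi=7, mid=3, val=59
Step 2: lo=4, hi=7, mid=5, val=89
Step 3: lo=6, hi=7, mid=6, val=92

Found at index 6


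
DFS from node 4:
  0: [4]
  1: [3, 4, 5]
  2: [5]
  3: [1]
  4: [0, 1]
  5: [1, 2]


Visit 4, push [1, 0]
Visit 0, push []
Visit 1, push [5, 3]
Visit 3, push []
Visit 5, push [2]
Visit 2, push []

DFS order: [4, 0, 1, 3, 5, 2]


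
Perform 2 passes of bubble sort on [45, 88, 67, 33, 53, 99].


Initial: [45, 88, 67, 33, 53, 99]
Pass 1: [45, 67, 33, 53, 88, 99] (3 swaps)
Pass 2: [45, 33, 53, 67, 88, 99] (2 swaps)

After 2 passes: [45, 33, 53, 67, 88, 99]


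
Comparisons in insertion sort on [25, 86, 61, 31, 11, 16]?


Algorithm: insertion sort
Input: [25, 86, 61, 31, 11, 16]
Sorted: [11, 16, 25, 31, 61, 86]

15


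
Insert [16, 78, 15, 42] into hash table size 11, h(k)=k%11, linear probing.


Insert 16: h=5 -> slot 5
Insert 78: h=1 -> slot 1
Insert 15: h=4 -> slot 4
Insert 42: h=9 -> slot 9

Table: [None, 78, None, None, 15, 16, None, None, None, 42, None]


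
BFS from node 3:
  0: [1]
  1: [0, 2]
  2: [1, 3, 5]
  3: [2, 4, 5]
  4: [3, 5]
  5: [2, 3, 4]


Visit 3, enqueue [2, 4, 5]
Visit 2, enqueue [1]
Visit 4, enqueue []
Visit 5, enqueue []
Visit 1, enqueue [0]
Visit 0, enqueue []

BFS order: [3, 2, 4, 5, 1, 0]


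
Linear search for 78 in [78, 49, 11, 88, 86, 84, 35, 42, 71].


i=0: 78==78 found!

Found at 0, 1 comps


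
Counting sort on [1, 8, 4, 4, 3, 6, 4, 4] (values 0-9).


Input: [1, 8, 4, 4, 3, 6, 4, 4]
Counts: [0, 1, 0, 1, 4, 0, 1, 0, 1, 0]

Sorted: [1, 3, 4, 4, 4, 4, 6, 8]


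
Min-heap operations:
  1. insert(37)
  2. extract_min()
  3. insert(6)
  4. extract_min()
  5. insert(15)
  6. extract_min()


insert(37) -> [37]
extract_min()->37, []
insert(6) -> [6]
extract_min()->6, []
insert(15) -> [15]
extract_min()->15, []

Final heap: []


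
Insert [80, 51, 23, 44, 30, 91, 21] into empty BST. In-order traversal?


Insert 80: root
Insert 51: L from 80
Insert 23: L from 80 -> L from 51
Insert 44: L from 80 -> L from 51 -> R from 23
Insert 30: L from 80 -> L from 51 -> R from 23 -> L from 44
Insert 91: R from 80
Insert 21: L from 80 -> L from 51 -> L from 23

In-order: [21, 23, 30, 44, 51, 80, 91]


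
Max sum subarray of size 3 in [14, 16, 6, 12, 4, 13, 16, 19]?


[0:3]: 36
[1:4]: 34
[2:5]: 22
[3:6]: 29
[4:7]: 33
[5:8]: 48

Max: 48 at [5:8]


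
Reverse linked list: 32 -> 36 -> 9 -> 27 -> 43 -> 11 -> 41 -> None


Step 1: curr=32, set curr.next=prev(None) | reversed so far: 32
Step 2: curr=36, set curr.next=prev(32) | reversed so far: 36 -> 32
Step 3: curr=9, set curr.next=prev(36) | reversed so far: 9 -> 36 -> 32
Step 4: curr=27, set curr.next=prev(9) | reversed so far: 27 -> 9 -> 36 -> 32
Step 5: curr=43, set curr.next=prev(27) | reversed so far: 43 -> 27 -> 9 -> 36 -> 32
Step 6: curr=11, set curr.next=prev(43) | reversed so far: 11 -> 43 -> 27 -> 9 -> 36 -> 32
Step 7: curr=41, set curr.next=prev(11) | reversed so far: 41 -> 11 -> 43 -> 27 -> 9 -> 36 -> 32

41 -> 11 -> 43 -> 27 -> 9 -> 36 -> 32 -> None


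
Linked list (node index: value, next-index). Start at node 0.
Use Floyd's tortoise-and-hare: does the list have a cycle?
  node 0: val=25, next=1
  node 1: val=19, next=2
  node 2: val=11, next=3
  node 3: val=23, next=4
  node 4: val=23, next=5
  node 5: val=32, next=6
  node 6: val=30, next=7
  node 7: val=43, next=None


Floyd's tortoise (slow, +1) and hare (fast, +2):
  init: slow=0, fast=0
  step 1: slow=1, fast=2
  step 2: slow=2, fast=4
  step 3: slow=3, fast=6
  step 4: fast 6->7->None, no cycle

Cycle: no


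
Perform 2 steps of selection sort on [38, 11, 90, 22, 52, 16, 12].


Initial: [38, 11, 90, 22, 52, 16, 12]
Step 1: min=11 at 1
  Swap: [11, 38, 90, 22, 52, 16, 12]
Step 2: min=12 at 6
  Swap: [11, 12, 90, 22, 52, 16, 38]

After 2 steps: [11, 12, 90, 22, 52, 16, 38]


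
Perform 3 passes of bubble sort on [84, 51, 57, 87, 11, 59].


Initial: [84, 51, 57, 87, 11, 59]
Pass 1: [51, 57, 84, 11, 59, 87] (4 swaps)
Pass 2: [51, 57, 11, 59, 84, 87] (2 swaps)
Pass 3: [51, 11, 57, 59, 84, 87] (1 swaps)

After 3 passes: [51, 11, 57, 59, 84, 87]


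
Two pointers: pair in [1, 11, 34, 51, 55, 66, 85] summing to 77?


lo=0(1)+hi=6(85)=86
lo=0(1)+hi=5(66)=67
lo=1(11)+hi=5(66)=77

Yes: 11+66=77


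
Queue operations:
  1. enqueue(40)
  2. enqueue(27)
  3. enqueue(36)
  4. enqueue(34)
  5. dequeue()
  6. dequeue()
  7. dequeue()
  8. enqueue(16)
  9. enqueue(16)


enqueue(40) -> [40]
enqueue(27) -> [40, 27]
enqueue(36) -> [40, 27, 36]
enqueue(34) -> [40, 27, 36, 34]
dequeue()->40, [27, 36, 34]
dequeue()->27, [36, 34]
dequeue()->36, [34]
enqueue(16) -> [34, 16]
enqueue(16) -> [34, 16, 16]

Final queue: [34, 16, 16]


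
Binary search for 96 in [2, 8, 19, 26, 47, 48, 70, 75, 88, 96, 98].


Step 1: lo=0, hi=10, mid=5, val=48
Step 2: lo=6, hi=10, mid=8, val=88
Step 3: lo=9, hi=10, mid=9, val=96

Found at index 9


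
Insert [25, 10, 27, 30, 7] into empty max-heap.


Insert 25: [25]
Insert 10: [25, 10]
Insert 27: [27, 10, 25]
Insert 30: [30, 27, 25, 10]
Insert 7: [30, 27, 25, 10, 7]

Final heap: [30, 27, 25, 10, 7]


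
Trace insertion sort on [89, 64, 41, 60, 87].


Initial: [89, 64, 41, 60, 87]
Insert 64: [64, 89, 41, 60, 87]
Insert 41: [41, 64, 89, 60, 87]
Insert 60: [41, 60, 64, 89, 87]
Insert 87: [41, 60, 64, 87, 89]

Sorted: [41, 60, 64, 87, 89]


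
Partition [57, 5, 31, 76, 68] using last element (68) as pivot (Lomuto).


Pivot: 68
  57 <= 68: advance i (no swap)
  5 <= 68: advance i (no swap)
  31 <= 68: advance i (no swap)
Place pivot at 3: [57, 5, 31, 68, 76]

Partitioned: [57, 5, 31, 68, 76]


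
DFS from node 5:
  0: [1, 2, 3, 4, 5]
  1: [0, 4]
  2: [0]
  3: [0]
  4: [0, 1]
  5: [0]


Visit 5, push [0]
Visit 0, push [4, 3, 2, 1]
Visit 1, push [4]
Visit 4, push []
Visit 2, push []
Visit 3, push []

DFS order: [5, 0, 1, 4, 2, 3]


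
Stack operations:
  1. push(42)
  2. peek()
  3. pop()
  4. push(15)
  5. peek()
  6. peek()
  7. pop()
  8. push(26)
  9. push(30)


push(42) -> [42]
peek()->42
pop()->42, []
push(15) -> [15]
peek()->15
peek()->15
pop()->15, []
push(26) -> [26]
push(30) -> [26, 30]

Final stack: [26, 30]


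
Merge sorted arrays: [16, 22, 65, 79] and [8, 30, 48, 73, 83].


Take 8 from B
Take 16 from A
Take 22 from A
Take 30 from B
Take 48 from B
Take 65 from A
Take 73 from B
Take 79 from A

Merged: [8, 16, 22, 30, 48, 65, 73, 79, 83]


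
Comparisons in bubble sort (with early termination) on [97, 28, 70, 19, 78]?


Algorithm: bubble sort (with early termination)
Input: [97, 28, 70, 19, 78]
Sorted: [19, 28, 70, 78, 97]

10


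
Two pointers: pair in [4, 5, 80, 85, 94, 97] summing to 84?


lo=0(4)+hi=5(97)=101
lo=0(4)+hi=4(94)=98
lo=0(4)+hi=3(85)=89
lo=0(4)+hi=2(80)=84

Yes: 4+80=84


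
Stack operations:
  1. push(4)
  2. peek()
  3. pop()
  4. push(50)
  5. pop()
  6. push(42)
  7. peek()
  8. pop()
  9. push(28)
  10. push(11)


push(4) -> [4]
peek()->4
pop()->4, []
push(50) -> [50]
pop()->50, []
push(42) -> [42]
peek()->42
pop()->42, []
push(28) -> [28]
push(11) -> [28, 11]

Final stack: [28, 11]


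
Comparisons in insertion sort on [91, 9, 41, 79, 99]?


Algorithm: insertion sort
Input: [91, 9, 41, 79, 99]
Sorted: [9, 41, 79, 91, 99]

6


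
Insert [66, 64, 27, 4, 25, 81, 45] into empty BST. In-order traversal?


Insert 66: root
Insert 64: L from 66
Insert 27: L from 66 -> L from 64
Insert 4: L from 66 -> L from 64 -> L from 27
Insert 25: L from 66 -> L from 64 -> L from 27 -> R from 4
Insert 81: R from 66
Insert 45: L from 66 -> L from 64 -> R from 27

In-order: [4, 25, 27, 45, 64, 66, 81]


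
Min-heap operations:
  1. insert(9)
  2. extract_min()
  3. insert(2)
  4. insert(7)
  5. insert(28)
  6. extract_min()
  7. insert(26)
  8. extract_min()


insert(9) -> [9]
extract_min()->9, []
insert(2) -> [2]
insert(7) -> [2, 7]
insert(28) -> [2, 7, 28]
extract_min()->2, [7, 28]
insert(26) -> [7, 28, 26]
extract_min()->7, [26, 28]

Final heap: [26, 28]


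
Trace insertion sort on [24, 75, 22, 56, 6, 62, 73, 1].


Initial: [24, 75, 22, 56, 6, 62, 73, 1]
Insert 75: [24, 75, 22, 56, 6, 62, 73, 1]
Insert 22: [22, 24, 75, 56, 6, 62, 73, 1]
Insert 56: [22, 24, 56, 75, 6, 62, 73, 1]
Insert 6: [6, 22, 24, 56, 75, 62, 73, 1]
Insert 62: [6, 22, 24, 56, 62, 75, 73, 1]
Insert 73: [6, 22, 24, 56, 62, 73, 75, 1]
Insert 1: [1, 6, 22, 24, 56, 62, 73, 75]

Sorted: [1, 6, 22, 24, 56, 62, 73, 75]


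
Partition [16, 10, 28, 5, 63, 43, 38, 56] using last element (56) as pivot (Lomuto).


Pivot: 56
  16 <= 56: advance i (no swap)
  10 <= 56: advance i (no swap)
  28 <= 56: advance i (no swap)
  5 <= 56: advance i (no swap)
  43 <= 56: swap -> [16, 10, 28, 5, 43, 63, 38, 56]
  38 <= 56: swap -> [16, 10, 28, 5, 43, 38, 63, 56]
Place pivot at 6: [16, 10, 28, 5, 43, 38, 56, 63]

Partitioned: [16, 10, 28, 5, 43, 38, 56, 63]


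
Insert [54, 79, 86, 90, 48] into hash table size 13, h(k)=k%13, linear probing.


Insert 54: h=2 -> slot 2
Insert 79: h=1 -> slot 1
Insert 86: h=8 -> slot 8
Insert 90: h=12 -> slot 12
Insert 48: h=9 -> slot 9

Table: [None, 79, 54, None, None, None, None, None, 86, 48, None, None, 90]


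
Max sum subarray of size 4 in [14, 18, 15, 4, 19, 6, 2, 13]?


[0:4]: 51
[1:5]: 56
[2:6]: 44
[3:7]: 31
[4:8]: 40

Max: 56 at [1:5]


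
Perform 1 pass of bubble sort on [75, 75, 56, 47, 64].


Initial: [75, 75, 56, 47, 64]
Pass 1: [75, 56, 47, 64, 75] (3 swaps)

After 1 pass: [75, 56, 47, 64, 75]


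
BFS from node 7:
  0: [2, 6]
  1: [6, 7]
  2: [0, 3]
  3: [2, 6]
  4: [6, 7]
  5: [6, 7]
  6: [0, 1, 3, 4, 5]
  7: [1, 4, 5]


Visit 7, enqueue [1, 4, 5]
Visit 1, enqueue [6]
Visit 4, enqueue []
Visit 5, enqueue []
Visit 6, enqueue [0, 3]
Visit 0, enqueue [2]
Visit 3, enqueue []
Visit 2, enqueue []

BFS order: [7, 1, 4, 5, 6, 0, 3, 2]


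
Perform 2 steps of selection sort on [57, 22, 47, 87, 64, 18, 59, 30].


Initial: [57, 22, 47, 87, 64, 18, 59, 30]
Step 1: min=18 at 5
  Swap: [18, 22, 47, 87, 64, 57, 59, 30]
Step 2: min=22 at 1
  Swap: [18, 22, 47, 87, 64, 57, 59, 30]

After 2 steps: [18, 22, 47, 87, 64, 57, 59, 30]


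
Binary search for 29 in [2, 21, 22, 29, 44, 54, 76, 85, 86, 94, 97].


Step 1: lo=0, hi=10, mid=5, val=54
Step 2: lo=0, hi=4, mid=2, val=22
Step 3: lo=3, hi=4, mid=3, val=29

Found at index 3


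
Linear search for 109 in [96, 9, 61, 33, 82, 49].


i=0: 96!=109
i=1: 9!=109
i=2: 61!=109
i=3: 33!=109
i=4: 82!=109
i=5: 49!=109

Not found, 6 comps


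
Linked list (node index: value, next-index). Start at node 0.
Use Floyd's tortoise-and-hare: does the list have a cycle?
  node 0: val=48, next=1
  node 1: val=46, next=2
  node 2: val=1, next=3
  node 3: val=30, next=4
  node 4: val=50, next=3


Floyd's tortoise (slow, +1) and hare (fast, +2):
  init: slow=0, fast=0
  step 1: slow=1, fast=2
  step 2: slow=2, fast=4
  step 3: slow=3, fast=4
  step 4: slow=4, fast=4
  slow == fast at node 4: cycle detected

Cycle: yes


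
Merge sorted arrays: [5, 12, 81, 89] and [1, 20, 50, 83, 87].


Take 1 from B
Take 5 from A
Take 12 from A
Take 20 from B
Take 50 from B
Take 81 from A
Take 83 from B
Take 87 from B

Merged: [1, 5, 12, 20, 50, 81, 83, 87, 89]


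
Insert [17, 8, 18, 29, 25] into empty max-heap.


Insert 17: [17]
Insert 8: [17, 8]
Insert 18: [18, 8, 17]
Insert 29: [29, 18, 17, 8]
Insert 25: [29, 25, 17, 8, 18]

Final heap: [29, 25, 17, 8, 18]


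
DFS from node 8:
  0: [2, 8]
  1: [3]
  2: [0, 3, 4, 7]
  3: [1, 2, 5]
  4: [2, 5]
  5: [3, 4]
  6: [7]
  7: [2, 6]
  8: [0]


Visit 8, push [0]
Visit 0, push [2]
Visit 2, push [7, 4, 3]
Visit 3, push [5, 1]
Visit 1, push []
Visit 5, push [4]
Visit 4, push []
Visit 7, push [6]
Visit 6, push []

DFS order: [8, 0, 2, 3, 1, 5, 4, 7, 6]


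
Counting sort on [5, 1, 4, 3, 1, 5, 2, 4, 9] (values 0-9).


Input: [5, 1, 4, 3, 1, 5, 2, 4, 9]
Counts: [0, 2, 1, 1, 2, 2, 0, 0, 0, 1]

Sorted: [1, 1, 2, 3, 4, 4, 5, 5, 9]


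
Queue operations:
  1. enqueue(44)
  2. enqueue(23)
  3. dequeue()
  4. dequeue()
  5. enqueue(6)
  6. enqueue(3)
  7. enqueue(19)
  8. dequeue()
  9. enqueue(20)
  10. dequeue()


enqueue(44) -> [44]
enqueue(23) -> [44, 23]
dequeue()->44, [23]
dequeue()->23, []
enqueue(6) -> [6]
enqueue(3) -> [6, 3]
enqueue(19) -> [6, 3, 19]
dequeue()->6, [3, 19]
enqueue(20) -> [3, 19, 20]
dequeue()->3, [19, 20]

Final queue: [19, 20]


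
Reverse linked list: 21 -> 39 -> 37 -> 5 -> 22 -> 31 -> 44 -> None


Step 1: curr=21, set curr.next=prev(None) | reversed so far: 21
Step 2: curr=39, set curr.next=prev(21) | reversed so far: 39 -> 21
Step 3: curr=37, set curr.next=prev(39) | reversed so far: 37 -> 39 -> 21
Step 4: curr=5, set curr.next=prev(37) | reversed so far: 5 -> 37 -> 39 -> 21
Step 5: curr=22, set curr.next=prev(5) | reversed so far: 22 -> 5 -> 37 -> 39 -> 21
Step 6: curr=31, set curr.next=prev(22) | reversed so far: 31 -> 22 -> 5 -> 37 -> 39 -> 21
Step 7: curr=44, set curr.next=prev(31) | reversed so far: 44 -> 31 -> 22 -> 5 -> 37 -> 39 -> 21

44 -> 31 -> 22 -> 5 -> 37 -> 39 -> 21 -> None


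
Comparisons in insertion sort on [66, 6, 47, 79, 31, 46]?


Algorithm: insertion sort
Input: [66, 6, 47, 79, 31, 46]
Sorted: [6, 31, 46, 47, 66, 79]

12


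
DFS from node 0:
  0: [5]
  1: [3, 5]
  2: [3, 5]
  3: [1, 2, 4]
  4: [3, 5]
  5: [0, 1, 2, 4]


Visit 0, push [5]
Visit 5, push [4, 2, 1]
Visit 1, push [3]
Visit 3, push [4, 2]
Visit 2, push []
Visit 4, push []

DFS order: [0, 5, 1, 3, 2, 4]


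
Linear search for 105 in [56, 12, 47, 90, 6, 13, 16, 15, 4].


i=0: 56!=105
i=1: 12!=105
i=2: 47!=105
i=3: 90!=105
i=4: 6!=105
i=5: 13!=105
i=6: 16!=105
i=7: 15!=105
i=8: 4!=105

Not found, 9 comps


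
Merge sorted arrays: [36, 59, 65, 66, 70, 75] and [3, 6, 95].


Take 3 from B
Take 6 from B
Take 36 from A
Take 59 from A
Take 65 from A
Take 66 from A
Take 70 from A
Take 75 from A

Merged: [3, 6, 36, 59, 65, 66, 70, 75, 95]


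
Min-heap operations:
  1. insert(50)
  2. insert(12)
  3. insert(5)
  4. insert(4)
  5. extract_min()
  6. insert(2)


insert(50) -> [50]
insert(12) -> [12, 50]
insert(5) -> [5, 50, 12]
insert(4) -> [4, 5, 12, 50]
extract_min()->4, [5, 50, 12]
insert(2) -> [2, 5, 12, 50]

Final heap: [2, 5, 12, 50]


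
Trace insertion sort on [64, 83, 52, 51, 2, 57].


Initial: [64, 83, 52, 51, 2, 57]
Insert 83: [64, 83, 52, 51, 2, 57]
Insert 52: [52, 64, 83, 51, 2, 57]
Insert 51: [51, 52, 64, 83, 2, 57]
Insert 2: [2, 51, 52, 64, 83, 57]
Insert 57: [2, 51, 52, 57, 64, 83]

Sorted: [2, 51, 52, 57, 64, 83]


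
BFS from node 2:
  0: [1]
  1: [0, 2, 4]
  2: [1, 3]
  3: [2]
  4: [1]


Visit 2, enqueue [1, 3]
Visit 1, enqueue [0, 4]
Visit 3, enqueue []
Visit 0, enqueue []
Visit 4, enqueue []

BFS order: [2, 1, 3, 0, 4]


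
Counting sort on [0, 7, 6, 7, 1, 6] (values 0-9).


Input: [0, 7, 6, 7, 1, 6]
Counts: [1, 1, 0, 0, 0, 0, 2, 2, 0, 0]

Sorted: [0, 1, 6, 6, 7, 7]


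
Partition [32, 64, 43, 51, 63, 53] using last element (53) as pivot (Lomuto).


Pivot: 53
  32 <= 53: advance i (no swap)
  43 <= 53: swap -> [32, 43, 64, 51, 63, 53]
  51 <= 53: swap -> [32, 43, 51, 64, 63, 53]
Place pivot at 3: [32, 43, 51, 53, 63, 64]

Partitioned: [32, 43, 51, 53, 63, 64]


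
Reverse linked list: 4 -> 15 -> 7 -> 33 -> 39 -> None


Step 1: curr=4, set curr.next=prev(None) | reversed so far: 4
Step 2: curr=15, set curr.next=prev(4) | reversed so far: 15 -> 4
Step 3: curr=7, set curr.next=prev(15) | reversed so far: 7 -> 15 -> 4
Step 4: curr=33, set curr.next=prev(7) | reversed so far: 33 -> 7 -> 15 -> 4
Step 5: curr=39, set curr.next=prev(33) | reversed so far: 39 -> 33 -> 7 -> 15 -> 4

39 -> 33 -> 7 -> 15 -> 4 -> None


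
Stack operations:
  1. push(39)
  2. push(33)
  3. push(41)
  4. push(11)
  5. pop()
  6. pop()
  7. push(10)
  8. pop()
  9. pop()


push(39) -> [39]
push(33) -> [39, 33]
push(41) -> [39, 33, 41]
push(11) -> [39, 33, 41, 11]
pop()->11, [39, 33, 41]
pop()->41, [39, 33]
push(10) -> [39, 33, 10]
pop()->10, [39, 33]
pop()->33, [39]

Final stack: [39]


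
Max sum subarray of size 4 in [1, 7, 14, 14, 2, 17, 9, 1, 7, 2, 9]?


[0:4]: 36
[1:5]: 37
[2:6]: 47
[3:7]: 42
[4:8]: 29
[5:9]: 34
[6:10]: 19
[7:11]: 19

Max: 47 at [2:6]


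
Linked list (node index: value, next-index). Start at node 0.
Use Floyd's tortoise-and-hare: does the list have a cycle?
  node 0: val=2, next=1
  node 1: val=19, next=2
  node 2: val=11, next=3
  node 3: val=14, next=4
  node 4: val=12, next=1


Floyd's tortoise (slow, +1) and hare (fast, +2):
  init: slow=0, fast=0
  step 1: slow=1, fast=2
  step 2: slow=2, fast=4
  step 3: slow=3, fast=2
  step 4: slow=4, fast=4
  slow == fast at node 4: cycle detected

Cycle: yes


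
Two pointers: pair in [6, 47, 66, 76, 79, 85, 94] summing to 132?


lo=0(6)+hi=6(94)=100
lo=1(47)+hi=6(94)=141
lo=1(47)+hi=5(85)=132

Yes: 47+85=132


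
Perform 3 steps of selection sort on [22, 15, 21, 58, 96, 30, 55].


Initial: [22, 15, 21, 58, 96, 30, 55]
Step 1: min=15 at 1
  Swap: [15, 22, 21, 58, 96, 30, 55]
Step 2: min=21 at 2
  Swap: [15, 21, 22, 58, 96, 30, 55]
Step 3: min=22 at 2
  Swap: [15, 21, 22, 58, 96, 30, 55]

After 3 steps: [15, 21, 22, 58, 96, 30, 55]


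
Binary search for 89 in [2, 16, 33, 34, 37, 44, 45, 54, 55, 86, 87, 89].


Step 1: lo=0, hi=11, mid=5, val=44
Step 2: lo=6, hi=11, mid=8, val=55
Step 3: lo=9, hi=11, mid=10, val=87
Step 4: lo=11, hi=11, mid=11, val=89

Found at index 11


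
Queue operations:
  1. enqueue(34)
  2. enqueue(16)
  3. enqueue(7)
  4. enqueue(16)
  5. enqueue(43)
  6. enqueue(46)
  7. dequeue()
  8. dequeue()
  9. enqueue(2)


enqueue(34) -> [34]
enqueue(16) -> [34, 16]
enqueue(7) -> [34, 16, 7]
enqueue(16) -> [34, 16, 7, 16]
enqueue(43) -> [34, 16, 7, 16, 43]
enqueue(46) -> [34, 16, 7, 16, 43, 46]
dequeue()->34, [16, 7, 16, 43, 46]
dequeue()->16, [7, 16, 43, 46]
enqueue(2) -> [7, 16, 43, 46, 2]

Final queue: [7, 16, 43, 46, 2]


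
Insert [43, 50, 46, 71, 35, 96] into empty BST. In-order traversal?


Insert 43: root
Insert 50: R from 43
Insert 46: R from 43 -> L from 50
Insert 71: R from 43 -> R from 50
Insert 35: L from 43
Insert 96: R from 43 -> R from 50 -> R from 71

In-order: [35, 43, 46, 50, 71, 96]


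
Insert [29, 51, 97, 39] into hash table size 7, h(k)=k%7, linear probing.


Insert 29: h=1 -> slot 1
Insert 51: h=2 -> slot 2
Insert 97: h=6 -> slot 6
Insert 39: h=4 -> slot 4

Table: [None, 29, 51, None, 39, None, 97]


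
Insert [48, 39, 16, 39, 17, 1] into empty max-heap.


Insert 48: [48]
Insert 39: [48, 39]
Insert 16: [48, 39, 16]
Insert 39: [48, 39, 16, 39]
Insert 17: [48, 39, 16, 39, 17]
Insert 1: [48, 39, 16, 39, 17, 1]

Final heap: [48, 39, 16, 39, 17, 1]


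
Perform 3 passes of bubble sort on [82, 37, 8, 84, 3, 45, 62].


Initial: [82, 37, 8, 84, 3, 45, 62]
Pass 1: [37, 8, 82, 3, 45, 62, 84] (5 swaps)
Pass 2: [8, 37, 3, 45, 62, 82, 84] (4 swaps)
Pass 3: [8, 3, 37, 45, 62, 82, 84] (1 swaps)

After 3 passes: [8, 3, 37, 45, 62, 82, 84]


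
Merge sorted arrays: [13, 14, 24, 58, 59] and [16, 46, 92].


Take 13 from A
Take 14 from A
Take 16 from B
Take 24 from A
Take 46 from B
Take 58 from A
Take 59 from A

Merged: [13, 14, 16, 24, 46, 58, 59, 92]


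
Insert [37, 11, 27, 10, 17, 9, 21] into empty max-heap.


Insert 37: [37]
Insert 11: [37, 11]
Insert 27: [37, 11, 27]
Insert 10: [37, 11, 27, 10]
Insert 17: [37, 17, 27, 10, 11]
Insert 9: [37, 17, 27, 10, 11, 9]
Insert 21: [37, 17, 27, 10, 11, 9, 21]

Final heap: [37, 17, 27, 10, 11, 9, 21]


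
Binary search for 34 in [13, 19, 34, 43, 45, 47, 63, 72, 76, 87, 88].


Step 1: lo=0, hi=10, mid=5, val=47
Step 2: lo=0, hi=4, mid=2, val=34

Found at index 2


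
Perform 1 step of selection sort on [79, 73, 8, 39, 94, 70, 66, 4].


Initial: [79, 73, 8, 39, 94, 70, 66, 4]
Step 1: min=4 at 7
  Swap: [4, 73, 8, 39, 94, 70, 66, 79]

After 1 step: [4, 73, 8, 39, 94, 70, 66, 79]


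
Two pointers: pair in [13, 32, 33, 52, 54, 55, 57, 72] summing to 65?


lo=0(13)+hi=7(72)=85
lo=0(13)+hi=6(57)=70
lo=0(13)+hi=5(55)=68
lo=0(13)+hi=4(54)=67
lo=0(13)+hi=3(52)=65

Yes: 13+52=65


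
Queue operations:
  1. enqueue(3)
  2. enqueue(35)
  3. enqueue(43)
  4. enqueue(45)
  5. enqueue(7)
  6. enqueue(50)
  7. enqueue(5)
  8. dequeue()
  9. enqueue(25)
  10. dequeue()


enqueue(3) -> [3]
enqueue(35) -> [3, 35]
enqueue(43) -> [3, 35, 43]
enqueue(45) -> [3, 35, 43, 45]
enqueue(7) -> [3, 35, 43, 45, 7]
enqueue(50) -> [3, 35, 43, 45, 7, 50]
enqueue(5) -> [3, 35, 43, 45, 7, 50, 5]
dequeue()->3, [35, 43, 45, 7, 50, 5]
enqueue(25) -> [35, 43, 45, 7, 50, 5, 25]
dequeue()->35, [43, 45, 7, 50, 5, 25]

Final queue: [43, 45, 7, 50, 5, 25]


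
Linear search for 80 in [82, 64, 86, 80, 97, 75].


i=0: 82!=80
i=1: 64!=80
i=2: 86!=80
i=3: 80==80 found!

Found at 3, 4 comps


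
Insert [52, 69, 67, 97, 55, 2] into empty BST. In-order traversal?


Insert 52: root
Insert 69: R from 52
Insert 67: R from 52 -> L from 69
Insert 97: R from 52 -> R from 69
Insert 55: R from 52 -> L from 69 -> L from 67
Insert 2: L from 52

In-order: [2, 52, 55, 67, 69, 97]


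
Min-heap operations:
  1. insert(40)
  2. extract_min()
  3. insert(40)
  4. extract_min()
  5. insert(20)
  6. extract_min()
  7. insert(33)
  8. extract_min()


insert(40) -> [40]
extract_min()->40, []
insert(40) -> [40]
extract_min()->40, []
insert(20) -> [20]
extract_min()->20, []
insert(33) -> [33]
extract_min()->33, []

Final heap: []


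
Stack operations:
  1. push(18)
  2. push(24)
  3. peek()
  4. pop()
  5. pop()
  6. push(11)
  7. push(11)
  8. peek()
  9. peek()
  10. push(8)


push(18) -> [18]
push(24) -> [18, 24]
peek()->24
pop()->24, [18]
pop()->18, []
push(11) -> [11]
push(11) -> [11, 11]
peek()->11
peek()->11
push(8) -> [11, 11, 8]

Final stack: [11, 11, 8]


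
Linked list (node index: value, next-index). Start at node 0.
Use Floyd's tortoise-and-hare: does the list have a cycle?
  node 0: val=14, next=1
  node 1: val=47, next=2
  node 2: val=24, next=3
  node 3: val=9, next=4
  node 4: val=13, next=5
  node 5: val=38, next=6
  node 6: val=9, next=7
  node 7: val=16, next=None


Floyd's tortoise (slow, +1) and hare (fast, +2):
  init: slow=0, fast=0
  step 1: slow=1, fast=2
  step 2: slow=2, fast=4
  step 3: slow=3, fast=6
  step 4: fast 6->7->None, no cycle

Cycle: no


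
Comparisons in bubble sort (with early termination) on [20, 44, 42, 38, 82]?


Algorithm: bubble sort (with early termination)
Input: [20, 44, 42, 38, 82]
Sorted: [20, 38, 42, 44, 82]

9


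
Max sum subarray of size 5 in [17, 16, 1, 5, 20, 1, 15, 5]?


[0:5]: 59
[1:6]: 43
[2:7]: 42
[3:8]: 46

Max: 59 at [0:5]


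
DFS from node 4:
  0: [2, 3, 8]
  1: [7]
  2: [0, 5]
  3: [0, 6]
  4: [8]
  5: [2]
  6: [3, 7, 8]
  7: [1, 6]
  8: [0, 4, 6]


Visit 4, push [8]
Visit 8, push [6, 0]
Visit 0, push [3, 2]
Visit 2, push [5]
Visit 5, push []
Visit 3, push [6]
Visit 6, push [7]
Visit 7, push [1]
Visit 1, push []

DFS order: [4, 8, 0, 2, 5, 3, 6, 7, 1]
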